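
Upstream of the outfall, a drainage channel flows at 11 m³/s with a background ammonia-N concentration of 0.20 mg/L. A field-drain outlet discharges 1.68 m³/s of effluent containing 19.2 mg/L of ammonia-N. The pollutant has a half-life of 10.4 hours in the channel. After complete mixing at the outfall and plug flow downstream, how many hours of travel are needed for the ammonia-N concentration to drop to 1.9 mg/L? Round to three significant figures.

5.37 h

Mixed concentration C = ΣQC/ΣQ = (11.00·0.2000 + 1.680·19.20) / 12.68 = 34.46/12.68 = 2.717 mg/L.
Half-life 10.4 h → k = ln 2 / 10.4 = 0.06665 h⁻¹ = 1.600 d⁻¹.
2.717·exp(−k·t) = 1.9 → t = ln(2.717/1.9)/k = 19330 s = 5.368 h.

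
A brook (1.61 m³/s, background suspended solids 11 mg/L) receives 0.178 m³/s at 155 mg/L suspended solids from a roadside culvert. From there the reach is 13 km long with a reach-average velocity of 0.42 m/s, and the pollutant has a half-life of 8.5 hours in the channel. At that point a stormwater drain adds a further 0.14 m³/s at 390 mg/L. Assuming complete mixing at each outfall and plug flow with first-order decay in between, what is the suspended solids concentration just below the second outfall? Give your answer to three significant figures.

Flow-weighted average: C = (1.610·11.00 + 0.1780·155.0) / 1.788 = 45.30/1.788 = 25.34 mg/L; combined flow 1.788 m³/s.
Travel time t = 13·1000 / 0.42 = 30950 s = 8.598 h.
Half-life 8.5 h → k = ln 2 / 8.5 = 0.08155 h⁻¹ = 1.957 d⁻¹.
After decay, C = 25.34 × e^(−kt) = 25.34 × 0.4960 = 12.57 mg/L.
Second outfall: C = (1.788·12.57 + 0.1400·390.0)/1.928 = 39.97 mg/L.

40.0 mg/L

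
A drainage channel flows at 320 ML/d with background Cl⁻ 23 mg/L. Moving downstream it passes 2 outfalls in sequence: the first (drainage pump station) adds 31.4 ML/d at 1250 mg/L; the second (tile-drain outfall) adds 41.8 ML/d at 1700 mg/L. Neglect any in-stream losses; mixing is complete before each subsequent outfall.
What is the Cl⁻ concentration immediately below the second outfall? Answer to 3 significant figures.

Below outfall 1: Q → 351.4 ML/d, C = (320.0·23.00 + 31.40·1250)/351.4 = 132.6 mg/L.
Below outfall 2: Q → 393.2 ML/d, C = (351.4·132.6 + 41.80·1700)/393.2 = 299.3 mg/L.

299 mg/L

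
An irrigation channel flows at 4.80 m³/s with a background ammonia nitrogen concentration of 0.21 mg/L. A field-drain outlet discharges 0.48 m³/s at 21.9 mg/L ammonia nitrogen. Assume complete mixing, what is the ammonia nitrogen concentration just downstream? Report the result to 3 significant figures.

2.18 mg/L

Mass balance: C = (4.800·0.2100 + 0.4800·21.90) / 5.280 = 11.52/5.280 = 2.182 mg/L.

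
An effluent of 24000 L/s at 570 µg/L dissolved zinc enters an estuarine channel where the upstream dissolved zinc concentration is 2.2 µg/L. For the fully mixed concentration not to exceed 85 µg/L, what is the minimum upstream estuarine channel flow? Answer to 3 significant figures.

141000 L/s

Set C_mix = 85: (Q·2.200 + 24000·570.0) / (Q + 24000) = 85
→ Q = 24000·(570.0 − 85)/(85 − 2.200) = 140600 L/s.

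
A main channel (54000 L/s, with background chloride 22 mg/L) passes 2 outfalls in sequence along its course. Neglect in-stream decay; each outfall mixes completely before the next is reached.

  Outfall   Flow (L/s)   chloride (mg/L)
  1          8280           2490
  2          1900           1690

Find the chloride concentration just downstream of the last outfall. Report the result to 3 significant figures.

390 mg/L

Below outfall 1: Q → 62280 L/s, C = (54000·22.00 + 8280·2490)/62280 = 350.1 mg/L.
Below outfall 2: Q → 64180 L/s, C = (62280·350.1 + 1900·1690)/64180 = 389.8 mg/L.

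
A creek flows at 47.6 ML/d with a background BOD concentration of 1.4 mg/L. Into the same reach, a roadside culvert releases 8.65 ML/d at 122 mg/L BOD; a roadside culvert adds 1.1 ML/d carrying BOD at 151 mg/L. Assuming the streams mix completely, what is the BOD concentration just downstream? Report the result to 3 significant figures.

Conservation of mass: C = (47.60·1.400 + 8.650·122.0 + 1.100·151.0) / 57.35 = 1288/57.35 = 22.46 mg/L.

22.5 mg/L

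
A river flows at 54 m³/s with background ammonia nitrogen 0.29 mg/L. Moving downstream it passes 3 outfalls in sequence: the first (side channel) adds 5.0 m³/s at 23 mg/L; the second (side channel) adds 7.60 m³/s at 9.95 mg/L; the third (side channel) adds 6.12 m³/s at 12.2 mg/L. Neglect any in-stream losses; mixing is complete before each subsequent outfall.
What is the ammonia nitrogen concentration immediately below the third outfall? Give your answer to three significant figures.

3.86 mg/L

After outfall 1: Q = 54.00 + 5.000 = 59.00 m³/s; C = (54.00·0.2900 + 5.000·23.00)/59.00 = 2.215 mg/L.
After outfall 2: Q = 59.00 + 7.600 = 66.60 m³/s; C = (59.00·2.215 + 7.600·9.950)/66.60 = 3.097 mg/L.
After outfall 3: Q = 66.60 + 6.120 = 72.72 m³/s; C = (66.60·3.097 + 6.120·12.20)/72.72 = 3.863 mg/L.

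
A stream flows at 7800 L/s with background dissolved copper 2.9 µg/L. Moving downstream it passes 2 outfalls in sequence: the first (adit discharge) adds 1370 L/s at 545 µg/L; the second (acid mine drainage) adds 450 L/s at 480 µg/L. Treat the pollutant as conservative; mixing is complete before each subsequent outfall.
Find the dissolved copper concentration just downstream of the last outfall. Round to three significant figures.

Below outfall 1: Q → 9170 L/s, C = (7800·2.900 + 1370·545.0)/9170 = 83.89 µg/L.
Below outfall 2: Q → 9620 L/s, C = (9170·83.89 + 450.0·480.0)/9620 = 102.4 µg/L.

102 µg/L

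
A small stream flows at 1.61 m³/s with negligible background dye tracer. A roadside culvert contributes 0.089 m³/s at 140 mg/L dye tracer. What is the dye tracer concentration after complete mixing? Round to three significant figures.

7.33 mg/L

Mass balance: C = (1.610·0 + 0.08900·140.0) / 1.699 = 12.46/1.699 = 7.334 mg/L.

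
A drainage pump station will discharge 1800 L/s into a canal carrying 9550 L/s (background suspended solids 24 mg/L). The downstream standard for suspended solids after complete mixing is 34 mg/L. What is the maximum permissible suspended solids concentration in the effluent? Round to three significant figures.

At the limit, (Qr·Cr + Qe·Cₑ)/(Qr + Qe) = 34:
Cₑ = (11350·34 − 9550·24.00) / 1800 = 87.06 mg/L.

87.1 mg/L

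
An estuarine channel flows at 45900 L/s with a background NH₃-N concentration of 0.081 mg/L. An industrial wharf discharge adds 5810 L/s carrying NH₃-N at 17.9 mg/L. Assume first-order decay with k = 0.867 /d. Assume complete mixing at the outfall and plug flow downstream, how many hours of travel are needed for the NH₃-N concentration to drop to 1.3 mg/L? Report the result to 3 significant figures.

13.1 h

After mixing, C = (45900·0.08100 + 5810·17.90) / 51710 = 107700/51710 = 2.083 mg/L.
2.083·exp(−k·t) = 1.3 → t = ln(2.083/1.3)/k = 46990 s = 13.05 h.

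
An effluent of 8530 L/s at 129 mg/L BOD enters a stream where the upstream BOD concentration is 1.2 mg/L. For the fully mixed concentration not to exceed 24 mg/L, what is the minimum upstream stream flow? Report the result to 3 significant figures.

Set C_mix = 24: (Q·1.200 + 8530·129.0) / (Q + 8530) = 24
→ Q = 8530·(129.0 − 24)/(24 − 1.200) = 39280 L/s.

39300 L/s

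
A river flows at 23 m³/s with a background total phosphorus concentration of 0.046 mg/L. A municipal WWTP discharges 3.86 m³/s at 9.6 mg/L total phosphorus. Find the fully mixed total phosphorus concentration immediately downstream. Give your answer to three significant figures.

Conservation of mass: C = (23.00·0.04600 + 3.860·9.600) / 26.86 = 38.11/26.86 = 1.419 mg/L.

1.42 mg/L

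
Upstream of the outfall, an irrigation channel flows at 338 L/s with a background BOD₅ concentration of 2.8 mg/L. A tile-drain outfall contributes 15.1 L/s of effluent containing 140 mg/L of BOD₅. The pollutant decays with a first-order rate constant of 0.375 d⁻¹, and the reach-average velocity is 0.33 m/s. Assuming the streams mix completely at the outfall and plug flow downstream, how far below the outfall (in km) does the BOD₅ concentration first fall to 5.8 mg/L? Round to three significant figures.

Flow-weighted average: C = (338.0·2.800 + 15.10·140.0) / 353.1 = 3060/353.1 = 8.667 mg/L.
Set 8.667·exp(−k·t) = 5.8 → t = ln(8.667/5.8)/k = 92550 s = 25.71 h.
Distance = v·t = 0.33·92550 = 30540 m = 30.54 km.

30.5 km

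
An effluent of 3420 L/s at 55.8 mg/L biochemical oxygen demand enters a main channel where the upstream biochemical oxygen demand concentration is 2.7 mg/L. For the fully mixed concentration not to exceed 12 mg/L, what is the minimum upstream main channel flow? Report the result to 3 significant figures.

16100 L/s

Set C_mix = 12: (Q·2.700 + 3420·55.80) / (Q + 3420) = 12
→ Q = 3420·(55.80 − 12)/(12 − 2.700) = 16110 L/s.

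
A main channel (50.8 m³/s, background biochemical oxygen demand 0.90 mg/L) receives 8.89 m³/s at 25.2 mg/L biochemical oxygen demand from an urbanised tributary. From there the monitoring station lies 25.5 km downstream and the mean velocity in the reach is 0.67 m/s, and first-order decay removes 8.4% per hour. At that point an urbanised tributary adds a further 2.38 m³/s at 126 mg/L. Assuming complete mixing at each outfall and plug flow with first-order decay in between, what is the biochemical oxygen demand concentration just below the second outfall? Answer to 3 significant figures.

Mixed concentration C = ΣQC/ΣQ = (50.80·0.9000 + 8.890·25.20) / 59.69 = 269.7/59.69 = 4.519 mg/L; combined flow 59.69 m³/s.
Travel time t = 25.5·1000 / 0.67 = 38060 s = 10.57 h.
8.4%/h lost → k = −ln(1 − 0.084) = 0.08774 h⁻¹.
First-order decay: C = 4.519·exp(−k·t) = 4.519·0.3955 = 1.787 mg/L.
Second outfall: C = (59.69·1.787 + 2.380·126.0)/62.07 = 6.550 mg/L.

6.55 mg/L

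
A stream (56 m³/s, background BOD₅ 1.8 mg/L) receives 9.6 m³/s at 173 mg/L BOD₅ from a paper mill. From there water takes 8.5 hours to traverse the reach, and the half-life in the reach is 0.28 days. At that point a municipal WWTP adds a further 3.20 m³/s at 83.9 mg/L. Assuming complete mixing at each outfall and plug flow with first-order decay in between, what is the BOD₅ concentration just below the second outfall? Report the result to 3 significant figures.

Mixed concentration C = ΣQC/ΣQ = (56.00·1.800 + 9.600·173.0) / 65.60 = 1762/65.60 = 26.85 mg/L; combined flow 65.60 m³/s.
Half-life 0.28 d → k = ln 2 / 0.28 = 2.476 d⁻¹.
Applying C = C₀e^(−kt): 26.85 × 0.4161 = 11.17 mg/L.
At the second outfall, C = (65.60·11.17 + 3.200·83.90) / (65.60 + 3.200) = 14.56 mg/L.

14.6 mg/L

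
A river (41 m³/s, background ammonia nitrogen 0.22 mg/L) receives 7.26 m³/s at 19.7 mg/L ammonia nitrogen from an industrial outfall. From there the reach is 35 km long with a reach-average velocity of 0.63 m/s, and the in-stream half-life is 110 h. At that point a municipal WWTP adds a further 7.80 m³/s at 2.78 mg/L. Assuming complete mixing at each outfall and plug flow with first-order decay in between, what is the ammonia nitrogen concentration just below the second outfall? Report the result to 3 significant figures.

2.85 mg/L

Mass balance: C = (41.00·0.2200 + 7.260·19.70) / 48.26 = 152.0/48.26 = 3.150 mg/L; combined flow 48.26 m³/s.
Travel time t = 35·1000 / 0.63 = 55560 s = 15.43 h.
Half-life 110 h → k = ln 2 / 110 = 0.006301 h⁻¹ = 0.1512 d⁻¹.
After decay, C = 3.150 × e^(−kt) = 3.150 × 0.9073 = 2.859 mg/L.
At the second outfall, C = (48.26·2.859 + 7.800·2.780) / (48.26 + 7.800) = 2.848 mg/L.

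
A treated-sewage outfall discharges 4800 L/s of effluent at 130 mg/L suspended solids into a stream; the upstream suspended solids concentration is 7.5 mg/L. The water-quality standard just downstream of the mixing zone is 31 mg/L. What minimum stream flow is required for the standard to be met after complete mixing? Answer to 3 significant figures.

20200 L/s

Set C_mix = 31: (Q·7.500 + 4800·130.0) / (Q + 4800) = 31
→ Q = 4800·(130.0 − 31)/(31 − 7.500) = 20220 L/s.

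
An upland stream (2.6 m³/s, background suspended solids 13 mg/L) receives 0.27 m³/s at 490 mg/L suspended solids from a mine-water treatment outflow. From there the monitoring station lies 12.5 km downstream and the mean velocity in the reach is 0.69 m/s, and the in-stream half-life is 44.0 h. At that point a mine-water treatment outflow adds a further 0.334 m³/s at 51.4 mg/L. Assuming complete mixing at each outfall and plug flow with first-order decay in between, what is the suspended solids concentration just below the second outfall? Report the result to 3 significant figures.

53.2 mg/L

Conservation of mass: C = (2.600·13.00 + 0.2700·490.0) / 2.870 = 166.1/2.870 = 57.87 mg/L; combined flow 2.870 m³/s.
Travel time t = 12.5·1000 / 0.69 = 18120 s = 5.032 h.
Half-life 44.0 h → k = ln 2 / 44.0 = 0.01575 h⁻¹ = 0.3781 d⁻¹.
First-order decay: C = 57.87·exp(−k·t) = 57.87·0.9238 = 53.46 mg/L.
At the second outfall, C = (2.870·53.46 + 0.3340·51.40) / (2.870 + 0.3340) = 53.25 mg/L.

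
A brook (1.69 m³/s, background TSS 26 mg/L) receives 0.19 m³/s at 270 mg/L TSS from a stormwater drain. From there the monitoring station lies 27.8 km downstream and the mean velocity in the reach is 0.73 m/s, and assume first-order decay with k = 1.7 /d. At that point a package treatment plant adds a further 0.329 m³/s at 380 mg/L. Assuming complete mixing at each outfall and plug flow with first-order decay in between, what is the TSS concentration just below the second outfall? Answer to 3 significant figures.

77.0 mg/L

Conservation of mass: C = (1.690·26.00 + 0.1900·270.0) / 1.880 = 95.24/1.880 = 50.66 mg/L; combined flow 1.880 m³/s.
Travel time t = 27.8·1000 / 0.73 = 38080 s = 10.58 h.
Applying C = C₀e^(−kt): 50.66 × 0.4727 = 23.95 mg/L.
At the second outfall, C = (1.880·23.95 + 0.3290·380.0) / (1.880 + 0.3290) = 76.98 mg/L.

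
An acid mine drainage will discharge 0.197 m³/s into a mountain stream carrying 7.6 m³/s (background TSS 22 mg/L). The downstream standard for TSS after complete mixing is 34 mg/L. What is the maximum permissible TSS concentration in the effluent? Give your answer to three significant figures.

At the limit, (Qr·Cr + Qe·Cₑ)/(Qr + Qe) = 34:
Cₑ = (7.797·34 − 7.600·22.00) / 0.1970 = 496.9 mg/L.

497 mg/L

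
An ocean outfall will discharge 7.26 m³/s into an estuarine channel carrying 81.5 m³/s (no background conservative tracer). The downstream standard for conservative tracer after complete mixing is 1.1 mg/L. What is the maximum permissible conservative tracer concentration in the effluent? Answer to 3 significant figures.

At the limit, (Qr·Cr + Qe·Cₑ)/(Qr + Qe) = 1.1:
Cₑ = (88.76·1.1 − 81.50·0) / 7.260 = 13.45 mg/L.

13.4 mg/L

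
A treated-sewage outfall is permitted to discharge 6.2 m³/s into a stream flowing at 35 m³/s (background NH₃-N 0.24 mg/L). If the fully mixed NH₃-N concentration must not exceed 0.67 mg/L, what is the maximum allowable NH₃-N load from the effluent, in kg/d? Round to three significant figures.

1660 kg/d

Mass balance at the limit: 35.00·0.2400 + 6.200·Cₑ = 41.20·0.67 → Cₑ = 3.097 mg/L.
Load = 6.200 m³/s × 3.097 g/m³ × 86 400 s/d = 1659 kg/d.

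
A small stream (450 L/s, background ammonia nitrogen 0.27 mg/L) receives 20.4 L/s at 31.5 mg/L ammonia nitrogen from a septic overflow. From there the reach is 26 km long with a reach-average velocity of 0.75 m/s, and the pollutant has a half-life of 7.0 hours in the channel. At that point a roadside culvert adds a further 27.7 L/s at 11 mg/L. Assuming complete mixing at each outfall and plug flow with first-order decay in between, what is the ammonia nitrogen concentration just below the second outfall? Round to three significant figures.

After mixing, C = (450.0·0.2700 + 20.40·31.50) / 470.4 = 764.1/470.4 = 1.624 mg/L; combined flow 470.4 L/s.
Travel time t = 26·1000 / 0.75 = 34670 s = 9.630 h.
Half-life 7.0 h → k = ln 2 / 7.0 = 0.09902 h⁻¹ = 2.377 d⁻¹.
First-order decay: C = 1.624·exp(−k·t) = 1.624·0.3854 = 0.6260 mg/L.
Second outfall: C = (470.4·0.6260 + 27.70·11.00)/498.1 = 1.203 mg/L.

1.20 mg/L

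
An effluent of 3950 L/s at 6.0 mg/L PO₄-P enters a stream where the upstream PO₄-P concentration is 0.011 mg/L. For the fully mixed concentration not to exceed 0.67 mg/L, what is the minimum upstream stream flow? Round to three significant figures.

Set C_mix = 0.67: (Q·0.01100 + 3950·6.000) / (Q + 3950) = 0.67
→ Q = 3950·(6.000 − 0.67)/(0.67 − 0.01100) = 31950 L/s.

31900 L/s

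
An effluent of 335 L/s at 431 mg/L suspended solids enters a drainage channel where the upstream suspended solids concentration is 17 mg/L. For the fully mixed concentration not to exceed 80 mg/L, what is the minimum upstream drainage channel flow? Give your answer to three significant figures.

Set C_mix = 80: (Q·17.00 + 335.0·431.0) / (Q + 335.0) = 80
→ Q = 335.0·(431.0 − 80)/(80 − 17.00) = 1866 L/s.

1870 L/s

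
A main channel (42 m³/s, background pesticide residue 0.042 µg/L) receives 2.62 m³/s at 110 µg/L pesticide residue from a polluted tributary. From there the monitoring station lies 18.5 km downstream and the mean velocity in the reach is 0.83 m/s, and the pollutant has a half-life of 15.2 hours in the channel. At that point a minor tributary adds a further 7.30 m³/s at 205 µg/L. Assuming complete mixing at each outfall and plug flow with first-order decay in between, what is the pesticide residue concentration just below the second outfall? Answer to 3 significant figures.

Flow-weighted average: C = (42.00·0.04200 + 2.620·110.0) / 44.62 = 290.0/44.62 = 6.499 µg/L; combined flow 44.62 m³/s.
Travel time t = 18.5·1000 / 0.83 = 22290 s = 6.191 h.
Half-life 15.2 h → k = ln 2 / 15.2 = 0.04560 h⁻¹ = 1.094 d⁻¹.
After decay, C = 6.499 × e^(−kt) = 6.499 × 0.7540 = 4.900 µg/L.
At the second outfall, C = (44.62·4.900 + 7.300·205.0) / (44.62 + 7.300) = 33.03 µg/L.

33.0 µg/L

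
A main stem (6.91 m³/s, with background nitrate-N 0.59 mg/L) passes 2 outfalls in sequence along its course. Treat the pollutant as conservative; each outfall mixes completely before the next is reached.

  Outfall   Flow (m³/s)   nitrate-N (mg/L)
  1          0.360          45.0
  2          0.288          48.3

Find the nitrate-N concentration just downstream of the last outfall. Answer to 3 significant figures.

Outfall 1: combined Q = 7.270 m³/s; C = (6.910·0.5900 + 0.3600·45.00)/7.270 = 2.789 mg/L.
Outfall 2: combined Q = 7.558 m³/s; C = (7.270·2.789 + 0.2880·48.30)/7.558 = 4.523 mg/L.

4.52 mg/L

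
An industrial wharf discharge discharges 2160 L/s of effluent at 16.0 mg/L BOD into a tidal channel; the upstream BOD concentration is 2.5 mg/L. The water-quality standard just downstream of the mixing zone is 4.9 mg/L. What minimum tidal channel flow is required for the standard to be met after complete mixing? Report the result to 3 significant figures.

Set C_mix = 4.9: (Q·2.500 + 2160·16.00) / (Q + 2160) = 4.9
→ Q = 2160·(16.00 − 4.9)/(4.9 − 2.500) = 9990 L/s.

9990 L/s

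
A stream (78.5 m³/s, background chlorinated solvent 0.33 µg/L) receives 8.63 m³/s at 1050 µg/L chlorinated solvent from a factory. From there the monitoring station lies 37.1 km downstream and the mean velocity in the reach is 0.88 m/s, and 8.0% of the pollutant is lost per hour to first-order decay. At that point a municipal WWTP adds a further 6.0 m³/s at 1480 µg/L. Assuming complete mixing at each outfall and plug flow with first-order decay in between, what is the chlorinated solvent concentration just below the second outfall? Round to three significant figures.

Mixed concentration C = ΣQC/ΣQ = (78.50·0.3300 + 8.630·1050) / 87.13 = 9087/87.13 = 104.3 µg/L; combined flow 87.13 m³/s.
Travel time t = 37.1·1000 / 0.88 = 42160 s = 11.71 h.
8.0%/h lost → k = −ln(1 − 0.08) = 0.08338 h⁻¹.
Applying C = C₀e^(−kt): 104.3 × 0.3766 = 39.28 µg/L.
At the second outfall, C = (87.13·39.28 + 6.000·1480) / (87.13 + 6.000) = 132.1 µg/L.

132 µg/L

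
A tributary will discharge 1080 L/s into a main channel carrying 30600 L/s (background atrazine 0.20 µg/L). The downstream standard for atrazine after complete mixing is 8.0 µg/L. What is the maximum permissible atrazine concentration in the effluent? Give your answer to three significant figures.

At the limit, (Qr·Cr + Qe·Cₑ)/(Qr + Qe) = 8.0:
Cₑ = (31680·8.0 − 30600·0.2000) / 1080 = 229.0 µg/L.

229 µg/L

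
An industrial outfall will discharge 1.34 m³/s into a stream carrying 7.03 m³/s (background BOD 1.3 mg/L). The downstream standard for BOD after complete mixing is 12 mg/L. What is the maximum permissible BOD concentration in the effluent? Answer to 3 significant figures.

At the limit, (Qr·Cr + Qe·Cₑ)/(Qr + Qe) = 12:
Cₑ = (8.370·12 − 7.030·1.300) / 1.340 = 68.14 mg/L.

68.1 mg/L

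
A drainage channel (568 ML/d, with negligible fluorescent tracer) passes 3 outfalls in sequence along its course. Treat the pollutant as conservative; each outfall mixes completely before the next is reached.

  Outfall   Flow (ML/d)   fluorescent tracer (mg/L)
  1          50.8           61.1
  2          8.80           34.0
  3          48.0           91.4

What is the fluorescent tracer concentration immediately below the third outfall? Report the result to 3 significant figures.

Outfall 1: combined Q = 618.8 ML/d; C = (568.0·0 + 50.80·61.10)/618.8 = 5.016 mg/L.
Outfall 2: combined Q = 627.6 ML/d; C = (618.8·5.016 + 8.800·34.00)/627.6 = 5.422 mg/L.
Outfall 3: combined Q = 675.6 ML/d; C = (627.6·5.422 + 48.00·91.40)/675.6 = 11.53 mg/L.

11.5 mg/L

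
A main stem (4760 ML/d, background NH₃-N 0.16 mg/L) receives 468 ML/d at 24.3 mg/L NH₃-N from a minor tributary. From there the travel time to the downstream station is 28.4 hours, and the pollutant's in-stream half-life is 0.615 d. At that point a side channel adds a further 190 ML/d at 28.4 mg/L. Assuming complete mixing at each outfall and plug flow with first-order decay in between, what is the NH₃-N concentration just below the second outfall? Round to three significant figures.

1.59 mg/L

After mixing, C = (4760·0.1600 + 468.0·24.30) / 5228 = 12130/5228 = 2.321 mg/L; combined flow 5228 ML/d.
Half-life 0.615 d → k = ln 2 / 0.615 = 1.127 d⁻¹.
First-order decay: C = 2.321·exp(−k·t) = 2.321·0.2635 = 0.6116 mg/L.
Second outfall: C = (5228·0.6116 + 190.0·28.40)/5418 = 1.586 mg/L.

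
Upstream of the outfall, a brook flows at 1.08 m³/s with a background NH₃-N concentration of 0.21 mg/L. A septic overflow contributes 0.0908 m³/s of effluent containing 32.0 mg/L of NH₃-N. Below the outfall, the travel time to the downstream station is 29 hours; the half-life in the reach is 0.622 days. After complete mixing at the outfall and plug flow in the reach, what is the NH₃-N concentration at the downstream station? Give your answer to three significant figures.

Mass balance: C = (1.080·0.2100 + 0.09080·32.00) / 1.171 = 3.132/1.171 = 2.675 mg/L.
Half-life 0.622 d → k = ln 2 / 0.622 = 1.114 d⁻¹.
After decay, C = 2.675 × e^(−kt) = 2.675 × 0.2601 = 0.6960 mg/L.

0.696 mg/L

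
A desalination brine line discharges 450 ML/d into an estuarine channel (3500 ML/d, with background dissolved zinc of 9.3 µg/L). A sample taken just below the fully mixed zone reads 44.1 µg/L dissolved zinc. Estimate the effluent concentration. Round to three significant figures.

315 µg/L

Mass balance: 3500·9.300 + 450.0·Cₑ = 3950·44.10
→ Cₑ = (3950·44.10 − 3500·9.300) / 450.0 = 314.8 µg/L.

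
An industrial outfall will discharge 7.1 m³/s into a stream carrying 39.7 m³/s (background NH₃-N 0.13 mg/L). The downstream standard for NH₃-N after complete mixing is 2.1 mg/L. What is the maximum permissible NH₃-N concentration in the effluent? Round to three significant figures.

At the limit, (Qr·Cr + Qe·Cₑ)/(Qr + Qe) = 2.1:
Cₑ = (46.80·2.1 − 39.70·0.1300) / 7.100 = 13.12 mg/L.

13.1 mg/L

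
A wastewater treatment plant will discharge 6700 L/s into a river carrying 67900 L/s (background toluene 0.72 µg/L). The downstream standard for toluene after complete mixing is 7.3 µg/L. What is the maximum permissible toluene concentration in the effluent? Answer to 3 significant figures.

At the limit, (Qr·Cr + Qe·Cₑ)/(Qr + Qe) = 7.3:
Cₑ = (74600·7.3 − 67900·0.7200) / 6700 = 73.98 µg/L.

74.0 µg/L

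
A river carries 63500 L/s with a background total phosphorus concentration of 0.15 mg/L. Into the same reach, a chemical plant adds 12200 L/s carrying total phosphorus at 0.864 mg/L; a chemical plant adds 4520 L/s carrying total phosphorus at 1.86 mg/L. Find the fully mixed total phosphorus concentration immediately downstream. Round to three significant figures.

0.355 mg/L

Flow-weighted average: C = (63500·0.1500 + 12200·0.8640 + 4520·1.860) / 80220 = 28470/80220 = 0.3549 mg/L.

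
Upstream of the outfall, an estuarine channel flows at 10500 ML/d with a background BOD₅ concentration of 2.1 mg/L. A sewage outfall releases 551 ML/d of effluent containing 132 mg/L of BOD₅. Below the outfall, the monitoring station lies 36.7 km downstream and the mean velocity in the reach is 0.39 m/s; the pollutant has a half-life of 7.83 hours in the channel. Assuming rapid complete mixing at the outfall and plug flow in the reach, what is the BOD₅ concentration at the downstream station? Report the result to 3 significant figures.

0.848 mg/L

Flow-weighted average: C = (10500·2.100 + 551.0·132.0) / 11050 = 94780/11050 = 8.577 mg/L.
Travel time t = 36.7·1000 / 0.39 = 94100 s = 26.14 h.
Half-life 7.83 h → k = ln 2 / 7.83 = 0.08852 h⁻¹ = 2.125 d⁻¹.
First-order decay: C = 8.577·exp(−k·t) = 8.577·0.09887 = 0.8479 mg/L.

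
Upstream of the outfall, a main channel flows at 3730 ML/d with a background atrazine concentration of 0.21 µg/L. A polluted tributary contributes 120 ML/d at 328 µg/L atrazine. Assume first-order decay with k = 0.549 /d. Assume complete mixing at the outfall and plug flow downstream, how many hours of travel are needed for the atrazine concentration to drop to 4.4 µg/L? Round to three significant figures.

37.7 h

Mass balance: C = (3730·0.2100 + 120.0·328.0) / 3850 = 40140/3850 = 10.43 µg/L.
10.43·exp(−k·t) = 4.4 → t = ln(10.43/4.4)/k = 135800 s = 37.72 h.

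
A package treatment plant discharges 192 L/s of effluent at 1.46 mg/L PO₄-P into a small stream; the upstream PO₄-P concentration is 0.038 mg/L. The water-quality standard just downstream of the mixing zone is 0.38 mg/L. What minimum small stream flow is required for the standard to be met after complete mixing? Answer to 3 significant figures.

606 L/s

Set C_mix = 0.38: (Q·0.03800 + 192.0·1.460) / (Q + 192.0) = 0.38
→ Q = 192.0·(1.460 − 0.38)/(0.38 − 0.03800) = 606.3 L/s.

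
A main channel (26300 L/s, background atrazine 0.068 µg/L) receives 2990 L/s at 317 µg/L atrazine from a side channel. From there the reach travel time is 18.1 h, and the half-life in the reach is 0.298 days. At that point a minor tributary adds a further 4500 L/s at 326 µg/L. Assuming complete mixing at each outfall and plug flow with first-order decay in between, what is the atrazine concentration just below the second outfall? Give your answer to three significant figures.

48.3 µg/L

Conservation of mass: C = (26300·0.06800 + 2990·317.0) / 29290 = 949600/29290 = 32.42 µg/L; combined flow 29290 L/s.
Half-life 0.298 d → k = ln 2 / 0.298 = 2.326 d⁻¹.
First-order decay: C = 32.42·exp(−k·t) = 32.42·0.1730 = 5.610 µg/L.
Second outfall: C = (29290·5.610 + 4500·326.0)/33790 = 48.28 µg/L.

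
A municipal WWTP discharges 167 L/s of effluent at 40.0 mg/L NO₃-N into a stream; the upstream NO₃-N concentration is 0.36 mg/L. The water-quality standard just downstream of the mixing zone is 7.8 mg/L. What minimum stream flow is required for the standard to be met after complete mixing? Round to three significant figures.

723 L/s

Set C_mix = 7.8: (Q·0.3600 + 167.0·40.00) / (Q + 167.0) = 7.8
→ Q = 167.0·(40.00 − 7.8)/(7.8 − 0.3600) = 722.8 L/s.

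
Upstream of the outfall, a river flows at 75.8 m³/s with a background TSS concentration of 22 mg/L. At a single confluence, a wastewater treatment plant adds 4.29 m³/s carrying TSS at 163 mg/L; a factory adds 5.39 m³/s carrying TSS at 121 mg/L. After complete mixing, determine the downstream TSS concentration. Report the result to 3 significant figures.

Mixed concentration C = ΣQC/ΣQ = (75.80·22.00 + 4.290·163.0 + 5.390·121.0) / 85.48 = 3019/85.48 = 35.32 mg/L.

35.3 mg/L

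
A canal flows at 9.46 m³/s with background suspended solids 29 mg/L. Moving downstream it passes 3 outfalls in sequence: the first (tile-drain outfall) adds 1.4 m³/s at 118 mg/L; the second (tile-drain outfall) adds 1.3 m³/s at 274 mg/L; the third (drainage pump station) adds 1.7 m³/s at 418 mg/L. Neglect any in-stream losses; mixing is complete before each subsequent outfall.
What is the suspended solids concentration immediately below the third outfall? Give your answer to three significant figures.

Below outfall 1: Q → 10.86 m³/s, C = (9.460·29.00 + 1.400·118.0)/10.86 = 40.47 mg/L.
Below outfall 2: Q → 12.16 m³/s, C = (10.86·40.47 + 1.300·274.0)/12.16 = 65.44 mg/L.
Below outfall 3: Q → 13.86 m³/s, C = (12.16·65.44 + 1.700·418.0)/13.86 = 108.7 mg/L.

109 mg/L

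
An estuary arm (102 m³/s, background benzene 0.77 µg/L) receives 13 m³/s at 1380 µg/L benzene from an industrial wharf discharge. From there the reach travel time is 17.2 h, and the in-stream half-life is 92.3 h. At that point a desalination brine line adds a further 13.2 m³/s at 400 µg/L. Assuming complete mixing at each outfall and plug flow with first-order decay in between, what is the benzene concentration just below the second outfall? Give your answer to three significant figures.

Mass balance: C = (102.0·0.7700 + 13.00·1380) / 115.0 = 18020/115.0 = 156.7 µg/L; combined flow 115.0 m³/s.
Half-life 92.3 h → k = ln 2 / 92.3 = 0.007510 h⁻¹ = 0.1802 d⁻¹.
First-order decay: C = 156.7·exp(−k·t) = 156.7·0.8788 = 137.7 µg/L.
At the second outfall, C = (115.0·137.7 + 13.20·400.0) / (115.0 + 13.20) = 164.7 µg/L.

165 µg/L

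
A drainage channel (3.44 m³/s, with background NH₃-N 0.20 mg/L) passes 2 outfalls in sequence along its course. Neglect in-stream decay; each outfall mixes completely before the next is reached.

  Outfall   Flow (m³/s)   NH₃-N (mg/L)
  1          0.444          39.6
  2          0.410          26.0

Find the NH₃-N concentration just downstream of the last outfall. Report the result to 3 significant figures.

Outfall 1: combined Q = 3.884 m³/s; C = (3.440·0.2000 + 0.4440·39.60)/3.884 = 4.704 mg/L.
Outfall 2: combined Q = 4.294 m³/s; C = (3.884·4.704 + 0.4100·26.00)/4.294 = 6.737 mg/L.

6.74 mg/L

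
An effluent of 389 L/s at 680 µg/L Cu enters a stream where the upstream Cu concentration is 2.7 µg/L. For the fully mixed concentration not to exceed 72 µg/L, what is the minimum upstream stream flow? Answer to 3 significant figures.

Set C_mix = 72: (Q·2.700 + 389.0·680.0) / (Q + 389.0) = 72
→ Q = 389.0·(680.0 − 72)/(72 − 2.700) = 3413 L/s.

3410 L/s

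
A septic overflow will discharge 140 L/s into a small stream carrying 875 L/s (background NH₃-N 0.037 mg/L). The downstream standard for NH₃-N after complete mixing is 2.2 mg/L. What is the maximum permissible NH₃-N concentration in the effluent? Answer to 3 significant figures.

15.7 mg/L

At the limit, (Qr·Cr + Qe·Cₑ)/(Qr + Qe) = 2.2:
Cₑ = (1015·2.2 − 875.0·0.03700) / 140.0 = 15.72 mg/L.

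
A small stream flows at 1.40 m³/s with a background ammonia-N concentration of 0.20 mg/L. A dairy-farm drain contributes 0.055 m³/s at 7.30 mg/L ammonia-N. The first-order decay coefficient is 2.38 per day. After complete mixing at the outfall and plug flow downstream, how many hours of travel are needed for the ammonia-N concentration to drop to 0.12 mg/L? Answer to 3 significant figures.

13.7 h

Mixed concentration C = ΣQC/ΣQ = (1.400·0.2000 + 0.05500·7.300) / 1.455 = 0.6815/1.455 = 0.4684 mg/L.
0.4684·exp(−k·t) = 0.12 → t = ln(0.4684/0.12)/k = 49440 s = 13.73 h.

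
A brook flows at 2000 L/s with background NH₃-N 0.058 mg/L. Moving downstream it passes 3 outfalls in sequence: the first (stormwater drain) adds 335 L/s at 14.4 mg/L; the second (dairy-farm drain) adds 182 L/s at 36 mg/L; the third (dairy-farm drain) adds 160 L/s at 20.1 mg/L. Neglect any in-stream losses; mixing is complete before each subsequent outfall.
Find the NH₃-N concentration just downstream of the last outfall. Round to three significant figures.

Outfall 1: combined Q = 2335 L/s; C = (2000·0.05800 + 335.0·14.40)/2335 = 2.116 mg/L.
Outfall 2: combined Q = 2517 L/s; C = (2335·2.116 + 182.0·36.00)/2517 = 4.566 mg/L.
Outfall 3: combined Q = 2677 L/s; C = (2517·4.566 + 160.0·20.10)/2677 = 5.494 mg/L.

5.49 mg/L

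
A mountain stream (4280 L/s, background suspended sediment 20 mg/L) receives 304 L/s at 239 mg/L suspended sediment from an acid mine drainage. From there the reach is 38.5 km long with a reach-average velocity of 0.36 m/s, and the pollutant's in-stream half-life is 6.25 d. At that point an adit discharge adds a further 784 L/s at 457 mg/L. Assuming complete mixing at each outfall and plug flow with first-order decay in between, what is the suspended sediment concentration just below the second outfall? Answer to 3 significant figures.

92.4 mg/L

Flow-weighted average: C = (4280·20.00 + 304.0·239.0) / 4584 = 158300/4584 = 34.52 mg/L; combined flow 4584 L/s.
Travel time t = 38.5·1000 / 0.36 = 106900 s = 29.71 h.
Half-life 6.25 d → k = ln 2 / 6.25 = 0.1109 d⁻¹.
Decay over the reach: 34.52·exp(−kt) = 34.52·0.8717 = 30.10 mg/L.
Second outfall: C = (4584·30.10 + 784.0·457.0)/5368 = 92.44 mg/L.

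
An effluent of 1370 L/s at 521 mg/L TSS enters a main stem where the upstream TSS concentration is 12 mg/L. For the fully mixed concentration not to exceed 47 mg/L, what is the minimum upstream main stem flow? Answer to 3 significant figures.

Set C_mix = 47: (Q·12.00 + 1370·521.0) / (Q + 1370) = 47
→ Q = 1370·(521.0 − 47)/(47 − 12.00) = 18550 L/s.

18600 L/s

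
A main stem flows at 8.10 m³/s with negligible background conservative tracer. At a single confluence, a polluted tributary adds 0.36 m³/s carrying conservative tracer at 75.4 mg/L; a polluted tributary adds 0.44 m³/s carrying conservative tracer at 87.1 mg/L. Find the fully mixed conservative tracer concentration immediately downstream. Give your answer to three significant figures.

7.36 mg/L

Flow-weighted average: C = (8.100·0 + 0.3600·75.40 + 0.4400·87.10) / 8.900 = 65.47/8.900 = 7.356 mg/L.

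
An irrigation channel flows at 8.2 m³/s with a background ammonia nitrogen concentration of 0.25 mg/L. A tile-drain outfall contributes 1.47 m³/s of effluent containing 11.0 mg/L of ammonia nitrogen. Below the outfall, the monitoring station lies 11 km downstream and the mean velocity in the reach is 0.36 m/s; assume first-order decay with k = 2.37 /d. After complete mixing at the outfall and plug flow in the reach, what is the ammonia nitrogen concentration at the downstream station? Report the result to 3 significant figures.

After mixing, C = (8.200·0.2500 + 1.470·11.00) / 9.670 = 18.22/9.670 = 1.884 mg/L.
Travel time t = 11·1000 / 0.36 = 30560 s = 8.488 h.
Decay over the reach: 1.884·exp(−kt) = 1.884·0.4325 = 0.8149 mg/L.

0.815 mg/L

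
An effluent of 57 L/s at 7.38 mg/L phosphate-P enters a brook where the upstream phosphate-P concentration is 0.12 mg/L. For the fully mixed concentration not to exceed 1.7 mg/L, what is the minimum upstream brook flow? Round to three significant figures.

Set C_mix = 1.7: (Q·0.1200 + 57.00·7.380) / (Q + 57.00) = 1.7
→ Q = 57.00·(7.380 − 1.7)/(1.7 − 0.1200) = 204.9 L/s.

205 L/s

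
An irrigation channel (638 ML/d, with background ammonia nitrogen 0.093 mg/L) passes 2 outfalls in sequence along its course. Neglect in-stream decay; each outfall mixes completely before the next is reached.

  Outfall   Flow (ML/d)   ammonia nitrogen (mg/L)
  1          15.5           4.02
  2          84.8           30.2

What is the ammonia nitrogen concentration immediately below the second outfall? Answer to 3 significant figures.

Below outfall 1: Q → 653.5 ML/d, C = (638.0·0.09300 + 15.50·4.020)/653.5 = 0.1861 mg/L.
Below outfall 2: Q → 738.3 ML/d, C = (653.5·0.1861 + 84.80·30.20)/738.3 = 3.633 mg/L.

3.63 mg/L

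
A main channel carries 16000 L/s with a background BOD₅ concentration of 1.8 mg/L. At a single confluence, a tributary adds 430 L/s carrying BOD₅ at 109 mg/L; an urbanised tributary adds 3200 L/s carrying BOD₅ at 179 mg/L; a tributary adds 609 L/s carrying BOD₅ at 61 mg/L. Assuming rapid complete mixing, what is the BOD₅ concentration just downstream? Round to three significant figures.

After mixing, C = (16000·1.800 + 430.0·109.0 + 3200·179.0 + 609.0·61.00) / 20240 = 685600/20240 = 33.88 mg/L.

33.9 mg/L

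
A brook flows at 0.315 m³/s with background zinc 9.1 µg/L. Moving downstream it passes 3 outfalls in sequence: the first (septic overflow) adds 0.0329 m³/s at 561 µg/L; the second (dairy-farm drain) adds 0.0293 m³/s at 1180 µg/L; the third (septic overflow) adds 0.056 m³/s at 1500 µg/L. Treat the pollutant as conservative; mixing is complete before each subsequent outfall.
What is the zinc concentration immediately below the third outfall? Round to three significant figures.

323 µg/L

After outfall 1: Q = 0.3150 + 0.03290 = 0.3479 m³/s; C = (0.3150·9.100 + 0.03290·561.0)/0.3479 = 61.29 µg/L.
After outfall 2: Q = 0.3479 + 0.02930 = 0.3772 m³/s; C = (0.3479·61.29 + 0.02930·1180)/0.3772 = 148.2 µg/L.
After outfall 3: Q = 0.3772 + 0.05600 = 0.4332 m³/s; C = (0.3772·148.2 + 0.05600·1500)/0.4332 = 322.9 µg/L.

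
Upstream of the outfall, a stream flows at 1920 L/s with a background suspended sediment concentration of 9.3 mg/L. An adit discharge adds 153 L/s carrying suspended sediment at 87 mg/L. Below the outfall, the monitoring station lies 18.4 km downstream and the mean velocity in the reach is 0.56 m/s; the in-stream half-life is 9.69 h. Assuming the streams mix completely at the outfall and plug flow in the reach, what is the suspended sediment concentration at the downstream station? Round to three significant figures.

Mass balance: C = (1920·9.300 + 153.0·87.00) / 2073 = 31170/2073 = 15.03 mg/L.
Travel time t = 18.4·1000 / 0.56 = 32860 s = 9.127 h.
Half-life 9.69 h → k = ln 2 / 9.69 = 0.07153 h⁻¹ = 1.717 d⁻¹.
Decay over the reach: 15.03·exp(−kt) = 15.03·0.5205 = 7.826 mg/L.

7.83 mg/L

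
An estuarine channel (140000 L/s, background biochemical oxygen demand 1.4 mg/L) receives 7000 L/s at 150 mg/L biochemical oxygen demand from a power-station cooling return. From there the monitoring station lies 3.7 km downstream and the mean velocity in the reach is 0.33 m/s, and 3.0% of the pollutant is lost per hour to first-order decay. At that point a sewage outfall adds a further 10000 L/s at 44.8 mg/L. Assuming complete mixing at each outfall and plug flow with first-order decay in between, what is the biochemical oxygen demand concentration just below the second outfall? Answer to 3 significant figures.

Flow-weighted average: C = (140000·1.400 + 7000·150.0) / 147000 = 1246000/147000 = 8.476 mg/L; combined flow 147000 L/s.
Travel time t = 3.7·1000 / 0.33 = 11210 s = 3.114 h.
3.0%/h lost → k = −ln(1 − 0.03) = 0.03046 h⁻¹.
Decay over the reach: 8.476·exp(−kt) = 8.476·0.9095 = 7.709 mg/L.
At the second outfall, C = (147000·7.709 + 10000·44.80) / (147000 + 10000) = 10.07 mg/L.

10.1 mg/L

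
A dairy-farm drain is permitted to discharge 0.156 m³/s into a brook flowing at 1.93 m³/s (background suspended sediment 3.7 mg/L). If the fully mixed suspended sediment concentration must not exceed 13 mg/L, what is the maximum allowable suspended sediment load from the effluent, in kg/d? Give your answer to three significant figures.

Mass balance at the limit: 1.930·3.700 + 0.1560·Cₑ = 2.086·13 → Cₑ = 128.1 mg/L.
Load = 0.1560 m³/s × 128.1 g/m³ × 86 400 s/d = 1726 kg/d.

1730 kg/d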